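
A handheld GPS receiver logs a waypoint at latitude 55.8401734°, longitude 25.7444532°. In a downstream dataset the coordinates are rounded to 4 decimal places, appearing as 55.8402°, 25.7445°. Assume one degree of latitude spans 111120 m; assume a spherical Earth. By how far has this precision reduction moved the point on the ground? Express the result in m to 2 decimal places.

4.15 m

The latitude changed by -0.0000266° and the longitude by -0.0000468°.
N–S: -0.0000266° × 111120 m/° = -2.95579 m.
E–W at 55.8402°: -0.0000468° × 111120 × cos 55.8402° = -0.0000468 × 111120 × 0.5615 ≈ -2.92005 m.
Distance: √(2.95579² + 2.92005²) ≈ 4.15492 m.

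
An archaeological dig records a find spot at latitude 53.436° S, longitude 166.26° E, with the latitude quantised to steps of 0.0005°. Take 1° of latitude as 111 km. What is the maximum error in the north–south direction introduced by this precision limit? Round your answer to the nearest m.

With a 0.0005° grid the true value lies within half a step, ±0.0005°/2 = ±0.00025°, of the stored one.
So the N–S error is at most 0.00025 × 111000 = 27.75 m.

28 m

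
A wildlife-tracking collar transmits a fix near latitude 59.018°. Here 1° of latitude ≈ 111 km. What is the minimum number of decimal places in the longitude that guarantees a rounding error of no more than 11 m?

At 59.018° one degree of longitude covers 111000 × cos 59.018° ≈ 111000 × 0.5148 ≈ 57139.3 m.
Rounding to N decimal places gives at most 0.5 × 10⁻ᴺ degrees of error, i.e. 0.5 × 10⁻ᴺ × 57139.3 m.
Need 0.5 × 57139.3 × 10⁻ᴺ ≤ 11 → 10⁻ᴺ ≤ 3.850e-04, so N ≥ 3.41.
So 4 decimal places suffice (2.86 m); 3 would allow up to 28.6 m.

4 decimal places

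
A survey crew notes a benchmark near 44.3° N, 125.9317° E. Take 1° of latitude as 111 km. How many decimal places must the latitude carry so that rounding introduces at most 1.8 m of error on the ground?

5

One degree of latitude covers 111000 m.
N decimal places → at most half a unit in the last place, 0.5 × 10⁻ᴺ° = 111000/2 × 10⁻ᴺ m.
Setting 55500 × 10⁻ᴺ ≤ 1.8 gives 10ᴺ ≥ 3.083e+04, i.e. N ≥ 4.49.
So 5 decimal places suffice (0.555 m); 4 would allow up to 5.55 m.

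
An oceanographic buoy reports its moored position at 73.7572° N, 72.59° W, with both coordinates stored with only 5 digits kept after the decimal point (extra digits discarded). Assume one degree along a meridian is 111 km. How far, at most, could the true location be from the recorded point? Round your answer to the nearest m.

1 m

Truncating at 5 decimal places can drop up to a full unit in the last place, so each coordinate may be off by as much as 1e-05°.
North–south component: 1e-05° × 111000 = 1.11 m.
East–west component at 73.7572°: 1e-05° × 111000 × cos 73.7572° ≈ 1e-05 × 31047.6 ≈ 0.310476 m.
The two errors are perpendicular, so the maximum displacement is √(1.11² + 0.310476²) ≈ 1.1526 m.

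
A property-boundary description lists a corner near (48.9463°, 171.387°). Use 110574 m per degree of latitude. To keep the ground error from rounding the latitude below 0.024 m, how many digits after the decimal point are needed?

7

One degree of latitude covers 110574 m.
N decimal places → at most half a unit in the last place, 0.5 × 10⁻ᴺ° = 110574/2 × 10⁻ᴺ m.
Setting 55287 × 10⁻ᴺ ≤ 0.024 gives 10ᴺ ≥ 2.304e+06, i.e. N ≥ 6.36.
So 7 decimal places suffice (0.00553 m); 6 would allow up to 0.0553 m.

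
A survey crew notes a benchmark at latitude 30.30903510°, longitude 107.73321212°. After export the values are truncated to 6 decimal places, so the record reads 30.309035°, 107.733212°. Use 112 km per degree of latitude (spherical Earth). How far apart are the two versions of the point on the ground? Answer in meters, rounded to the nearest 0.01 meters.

Δlat = 30.30903510 − 30.309035 = +0.00000010°; Δlon = 107.73321212 − 107.733212 = +0.00000012°.
North–south shift: 0.00000010 × 112000 = 0.0112 m.
East–west at this latitude: 0.00000012° × 112000 × cos 30.309° ≈ 0.00000012 × 96691.4 = 0.011603 m.
Combined displacement = (0.0112² + 0.011603²)^½ ≈ 0.0161267 m.

0.02 meters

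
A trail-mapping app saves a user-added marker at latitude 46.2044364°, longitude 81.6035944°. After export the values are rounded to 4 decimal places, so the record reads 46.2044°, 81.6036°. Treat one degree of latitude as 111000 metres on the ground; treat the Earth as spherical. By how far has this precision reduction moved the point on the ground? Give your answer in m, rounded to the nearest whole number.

4 m

Δlat = 46.2044364 − 46.2044 = +0.0000364°; Δlon = 81.6035944 − 81.6036 = -0.0000056°.
N–S: 0.0000364° × 111000 m/° = 4.0404 m.
E–W at 46.2044°: -0.0000056° × 111000 × cos 46.2044° = -0.0000056 × 111000 × 0.6921 ≈ -0.430202 m.
Combined displacement = (4.0404² + 0.430202²)^½ ≈ 4.06324 m.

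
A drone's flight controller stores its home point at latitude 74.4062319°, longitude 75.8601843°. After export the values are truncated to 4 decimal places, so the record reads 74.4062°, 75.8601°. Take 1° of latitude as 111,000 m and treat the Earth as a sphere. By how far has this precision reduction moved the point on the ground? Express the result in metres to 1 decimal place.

4.3 metres

Δlat = 74.4062319 − 74.4062 = +0.0000319°; Δlon = 75.8601843 − 75.8601 = +0.0000843°.
N–S: 0.0000319° × 111000 m/° = 3.5409 m.
E–W at 74.4062°: 0.0000843° × 111000 × cos 74.4062° = 0.0000843 × 111000 × 0.2688 ≈ 2.51539 m.
Distance: √(3.5409² + 2.51539²) ≈ 4.3434 m.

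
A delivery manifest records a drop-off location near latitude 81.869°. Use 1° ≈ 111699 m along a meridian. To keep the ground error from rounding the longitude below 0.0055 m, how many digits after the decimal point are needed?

7 decimal places

At 81.869° one degree of longitude covers 111699 × cos 81.869° ≈ 111699 × 0.1414 ≈ 15798.4 m.
With N decimal places the half-ulp bound is 0.5·10⁻ᴺ°, or 0.5·10⁻ᴺ × 15798.4 m on the ground.
Need 0.5 × 15798.4 × 10⁻ᴺ ≤ 0.0055 → 10⁻ᴺ ≤ 6.963e-07, so N ≥ 6.16.
At 6 places the error can reach 0.0079 m, but 7 places keeps it to 0.00079 m.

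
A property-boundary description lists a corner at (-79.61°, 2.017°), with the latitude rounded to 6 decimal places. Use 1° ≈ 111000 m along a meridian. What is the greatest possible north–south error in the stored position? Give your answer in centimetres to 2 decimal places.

Rounding to 6 decimal places leaves the latitude within ±5e-07° of the true value.
Along the meridian that is 5e-07° × 111000 m/° = 0.0555 m.
That is 0.0555 m = 5.55 cm.

5.55 centimetres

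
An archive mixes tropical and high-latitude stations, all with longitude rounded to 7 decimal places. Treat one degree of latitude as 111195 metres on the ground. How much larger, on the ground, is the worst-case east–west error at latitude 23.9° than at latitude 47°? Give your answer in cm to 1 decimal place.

0.1 cm

Rounding to 7 decimal places leaves the longitude within ±5e-08° of the true value.
Error at 23.9° = 5e-08° × 111195 × cos 23.9° ≈ 0.0055597 × 0.9143 = 0.005083 m.
Error at 47° = 5e-08° × 111195 × cos 47° ≈ 0.0055597 × 0.6820 = 0.0037917 m.
Difference: 0.005083 − 0.0037917 = 0.0012913 m.
That is 0.00129128 m = 0.12913 cm.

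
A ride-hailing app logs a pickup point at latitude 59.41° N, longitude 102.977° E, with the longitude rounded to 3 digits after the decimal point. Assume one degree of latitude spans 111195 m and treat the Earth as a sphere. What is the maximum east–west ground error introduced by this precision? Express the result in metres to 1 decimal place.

Rounding to 3 decimal places leaves the longitude within ±0.0005° of the true value.
One degree of longitude at 59.41° is 111195 × cos 59.41° ≈ 111195 × 0.5089 = 56586.2 m.
East–west error: 0.0005° × 56586.2 m/° ≈ 28.2931 m.

28.3 metres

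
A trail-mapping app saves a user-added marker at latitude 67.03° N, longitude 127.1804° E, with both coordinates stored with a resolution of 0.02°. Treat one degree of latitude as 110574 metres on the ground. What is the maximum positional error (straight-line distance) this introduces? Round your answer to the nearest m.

1187 m

With a 0.02° grid the true value lies within half a step, ±0.02°/2 = ±0.01°, of the stored one.
Latitude error → 0.01 × 110574 = 1105.74 m along the meridian.
Longitude error → 0.01 × 110574 × cos 67.03° = 0.01 × 110574 × 0.3902 ≈ 431.514 m.
Combining orthogonally: (1105.74² + 431.514²)^½ ≈ 1186.96 m.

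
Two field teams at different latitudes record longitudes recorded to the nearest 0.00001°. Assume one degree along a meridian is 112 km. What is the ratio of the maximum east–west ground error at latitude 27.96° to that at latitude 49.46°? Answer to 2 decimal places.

Rounding to 5 decimal places leaves the longitude within ±5e-06° of the true value.
Error at 27.96° = 5e-06° × 112000 × cos 27.96° ≈ 0.56 × 0.8833 = 0.49463 m.
Error at 49.46° = 5e-06° × 112000 × cos 49.46° ≈ 0.56 × 0.6500 = 0.36399 m.
Ratio: 0.49463 / 0.36399 = cos 27.96° / cos 49.46° ≈ 1.3589.

1.36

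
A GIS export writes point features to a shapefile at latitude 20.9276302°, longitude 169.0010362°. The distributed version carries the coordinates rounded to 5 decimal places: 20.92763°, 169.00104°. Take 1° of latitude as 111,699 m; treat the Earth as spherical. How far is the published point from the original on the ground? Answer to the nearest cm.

Δlat = 20.9276302 − 20.92763 = +0.0000002°; Δlon = 169.0010362 − 169.00104 = -0.0000038°.
N–S: 0.0000002° × 111699 m/° = 0.0223398 m.
East–west at this latitude: -0.0000038° × 111699 × cos 20.9276° ≈ -0.0000038 × 104330 = -0.396456 m.
Combined displacement = (0.0223398² + 0.396456²)^½ ≈ 0.397085 m.
That is 0.397085 m = 39.708 cm.

40 cm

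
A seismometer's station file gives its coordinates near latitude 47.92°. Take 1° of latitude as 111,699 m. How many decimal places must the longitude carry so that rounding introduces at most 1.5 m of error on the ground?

At 47.92° one degree of longitude covers 111699 × cos 47.92° ≈ 111699 × 0.6702 ≈ 74857 m.
With N decimal places the half-ulp bound is 0.5·10⁻ᴺ°, or 0.5·10⁻ᴺ × 74857 m on the ground.
Need 0.5 × 74857 × 10⁻ᴺ ≤ 1.5 → 10⁻ᴺ ≤ 4.008e-05, so N ≥ 4.40.
At 4 places the error can reach 3.74 m, but 5 places keeps it to 0.374 m.

5 decimal places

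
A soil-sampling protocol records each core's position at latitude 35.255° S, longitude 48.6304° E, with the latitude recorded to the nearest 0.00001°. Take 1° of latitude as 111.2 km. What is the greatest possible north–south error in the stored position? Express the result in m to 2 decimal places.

Rounding to 5 decimal places leaves the latitude within ±5e-06° of the true value.
So the N–S error is at most 5e-06 × 111200 = 0.556 m.

0.56 m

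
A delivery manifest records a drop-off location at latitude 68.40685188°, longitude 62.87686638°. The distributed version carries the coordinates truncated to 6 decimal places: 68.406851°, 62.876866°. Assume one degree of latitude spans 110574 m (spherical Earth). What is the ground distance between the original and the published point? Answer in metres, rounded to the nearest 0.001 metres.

0.099 metres

The latitude changed by +0.00000088° and the longitude by +0.00000038°.
North–south shift: 0.00000088 × 110574 = 0.0973051 m.
East–west at this latitude: 0.00000038° × 110574 × cos 68.4069° ≈ 0.00000038 × 40692.7 = 0.0154632 m.
Combined displacement = (0.0973051² + 0.0154632²)^½ ≈ 0.0985261 m.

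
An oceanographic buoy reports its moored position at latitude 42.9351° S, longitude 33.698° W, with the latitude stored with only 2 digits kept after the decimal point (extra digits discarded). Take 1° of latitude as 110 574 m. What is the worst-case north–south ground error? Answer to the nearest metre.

1106 metres

Truncating at 2 decimal places can drop up to a full unit in the last place, so the latitude may be off by as much as 0.01°.
North–south distance: 0.01° × 110574 m/° = 1105.74 m.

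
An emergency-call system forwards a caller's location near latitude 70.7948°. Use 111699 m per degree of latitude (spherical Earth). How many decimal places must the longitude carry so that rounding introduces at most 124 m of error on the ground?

At 70.7948° one degree of longitude covers 111699 × cos 70.7948° ≈ 111699 × 0.3290 ≈ 36743.6 m.
N decimal places → at most half a unit in the last place, 0.5 × 10⁻ᴺ° = 36743.6/2 × 10⁻ᴺ m.
Setting 18371.8 × 10⁻ᴺ ≤ 124 gives 10ᴺ ≥ 148.2, i.e. N ≥ 2.17.
N = 2 would give 184 m (too coarse); N = 3 gives 18.4 m ≤ 124 m.

3 decimal places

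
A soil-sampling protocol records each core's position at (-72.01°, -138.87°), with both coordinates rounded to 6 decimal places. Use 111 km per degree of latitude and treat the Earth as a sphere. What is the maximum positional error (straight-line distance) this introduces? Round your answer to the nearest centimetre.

Rounding to 6 decimal places leaves each coordinate within ±5e-07° of the true value.
North–south component: 5e-07° × 111000 = 0.0555 m.
East–west component at 72.01°: 5e-07° × 111000 × cos 72.01° ≈ 5e-07 × 34282.5 ≈ 0.0171412 m.
Combining orthogonally: (0.0555² + 0.0171412²)^½ ≈ 0.0580868 m.
That is 0.0580868 m = 5.8087 cm.

6 centimetres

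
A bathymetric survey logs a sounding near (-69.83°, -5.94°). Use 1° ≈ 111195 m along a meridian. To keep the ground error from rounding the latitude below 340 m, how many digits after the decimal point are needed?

One degree of latitude covers 111195 m.
Rounding to N decimal places gives at most 0.5 × 10⁻ᴺ degrees of error, i.e. 0.5 × 10⁻ᴺ × 111195 m.
Setting 55597.5 × 10⁻ᴺ ≤ 340 gives 10ᴺ ≥ 163.5, i.e. N ≥ 2.21.
At 2 places the error can reach 556 m, but 3 places keeps it to 55.6 m.

3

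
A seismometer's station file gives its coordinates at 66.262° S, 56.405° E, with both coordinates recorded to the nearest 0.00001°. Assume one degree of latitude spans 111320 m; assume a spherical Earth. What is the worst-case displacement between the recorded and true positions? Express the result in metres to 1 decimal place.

Rounding to 5 decimal places leaves each coordinate within ±5e-06° of the true value.
Latitude error → 5e-06 × 111320 = 0.5566 m along the meridian.
E–W at 66.262°: 5e-06° × 111320 × cos 66.262° = 5e-06 × 111320 × 0.4026 ≈ 0.224062 m.
Worst case both components are at the extreme and orthogonal: √(0.5566² + 0.224062²) ≈ 0.600006 m.

0.6 metres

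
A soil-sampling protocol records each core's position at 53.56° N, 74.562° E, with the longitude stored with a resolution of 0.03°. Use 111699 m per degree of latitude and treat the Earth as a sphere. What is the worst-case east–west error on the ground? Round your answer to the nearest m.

With a 0.03° grid the true value lies within half a step, ±0.03°/2 = ±0.015°, of the stored one.
At latitude 53.56° a degree of longitude spans 111699 m × cos 53.56° = 111699 × 0.5940 ≈ 66347 m.
So at most 0.015° × 66347 ≈ 995.206 m east–west.

995 m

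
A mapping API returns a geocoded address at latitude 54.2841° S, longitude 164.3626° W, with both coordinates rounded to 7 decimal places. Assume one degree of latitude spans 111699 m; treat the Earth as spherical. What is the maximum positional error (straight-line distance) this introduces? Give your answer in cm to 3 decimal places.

0.647 cm

Rounding to 7 decimal places leaves each coordinate within ±5e-08° of the true value.
North–south component: 5e-08° × 111699 = 0.00558495 m.
Longitude error → 5e-08 × 111699 × cos 54.2841° = 5e-08 × 111699 × 0.5838 ≈ 0.00326031 m.
The two errors are perpendicular, so the maximum displacement is √(0.00558495² + 0.00326031²) ≈ 0.00646694 m.
That is 0.00646694 m = 0.64669 cm.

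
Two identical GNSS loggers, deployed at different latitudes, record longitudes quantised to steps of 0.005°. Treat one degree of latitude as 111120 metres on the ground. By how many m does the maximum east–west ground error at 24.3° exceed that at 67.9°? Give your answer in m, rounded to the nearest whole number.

With a 0.005° grid the true value lies within half a step, ±0.005°/2 = ±0.0025°, of the stored one.
Error at 24.3° = 0.0025° × 111120 × cos 24.3° ≈ 277.8 × 0.9114 = 253.19 m.
Error at 67.9° = 0.0025° × 111120 × cos 67.9° ≈ 277.8 × 0.3762 = 104.52 m.
Difference: 253.19 − 104.52 = 148.67 m.

149 m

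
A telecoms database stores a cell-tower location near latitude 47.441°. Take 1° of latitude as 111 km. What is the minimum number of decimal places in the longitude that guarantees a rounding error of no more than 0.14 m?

At 47.441° one degree of longitude covers 111000 × cos 47.441° ≈ 111000 × 0.6763 ≈ 75074.7 m.
N decimal places → at most half a unit in the last place, 0.5 × 10⁻ᴺ° = 75074.7/2 × 10⁻ᴺ m.
Need 0.5 × 75074.7 × 10⁻ᴺ ≤ 0.14 → 10⁻ᴺ ≤ 3.730e-06, so N ≥ 5.43.
At 5 places the error can reach 0.375 m, but 6 places keeps it to 0.0375 m.

6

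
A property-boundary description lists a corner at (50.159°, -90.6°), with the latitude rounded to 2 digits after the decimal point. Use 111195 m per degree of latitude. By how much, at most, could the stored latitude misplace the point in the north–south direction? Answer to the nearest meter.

Rounding to 2 decimal places leaves the latitude within ±0.005° of the true value.
Along the meridian that is 0.005° × 111195 m/° = 555.975 m.

556 meters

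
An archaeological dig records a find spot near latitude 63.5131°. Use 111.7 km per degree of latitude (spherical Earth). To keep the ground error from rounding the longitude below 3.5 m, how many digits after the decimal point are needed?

At 63.5131° one degree of longitude covers 111700 × cos 63.5131° ≈ 111700 × 0.4460 ≈ 49817.4 m.
With N decimal places the half-ulp bound is 0.5·10⁻ᴺ°, or 0.5·10⁻ᴺ × 49817.4 m on the ground.
Need 0.5 × 49817.4 × 10⁻ᴺ ≤ 3.5 → 10⁻ᴺ ≤ 1.405e-04, so N ≥ 3.85.
So 4 decimal places suffice (2.49 m); 3 would allow up to 24.9 m.

4 decimal places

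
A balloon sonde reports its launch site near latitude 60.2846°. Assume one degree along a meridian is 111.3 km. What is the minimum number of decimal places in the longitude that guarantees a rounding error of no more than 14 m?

4

At 60.2846° one degree of longitude covers 111300 × cos 60.2846° ≈ 111300 × 0.4957 ≈ 55170.5 m.
N decimal places → at most half a unit in the last place, 0.5 × 10⁻ᴺ° = 55170.5/2 × 10⁻ᴺ m.
Setting 27585.3 × 10⁻ᴺ ≤ 14 gives 10ᴺ ≥ 1970, i.e. N ≥ 3.29.
So 4 decimal places suffice (2.76 m); 3 would allow up to 27.6 m.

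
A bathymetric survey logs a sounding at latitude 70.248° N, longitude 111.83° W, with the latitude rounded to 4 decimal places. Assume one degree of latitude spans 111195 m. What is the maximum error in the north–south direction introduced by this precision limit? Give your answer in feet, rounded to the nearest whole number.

Rounding to 4 decimal places leaves the latitude within ±5e-05° of the true value.
Along the meridian that is 5e-05° × 111195 m/° = 5.55975 m.
Converting: 5.55975 m × 3.2808 ft/m ≈ 18.241 ft.

18 feet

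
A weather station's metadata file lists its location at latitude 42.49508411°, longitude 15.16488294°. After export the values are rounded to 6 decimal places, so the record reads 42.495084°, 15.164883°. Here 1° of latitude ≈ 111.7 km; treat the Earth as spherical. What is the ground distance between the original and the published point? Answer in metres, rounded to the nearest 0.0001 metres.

0.0132 metres

The latitude changed by +0.00000011° and the longitude by -0.00000006°.
North–south shift: 0.00000011 × 111700 = 0.012287 m.
E–W at 42.4951°: -0.00000006° × 111700 × cos 42.4951° = -0.00000006 × 111700 × 0.7373 ≈ -0.00494162 m.
Distance: √(0.012287² + 0.00494162²) ≈ 0.0132435 m.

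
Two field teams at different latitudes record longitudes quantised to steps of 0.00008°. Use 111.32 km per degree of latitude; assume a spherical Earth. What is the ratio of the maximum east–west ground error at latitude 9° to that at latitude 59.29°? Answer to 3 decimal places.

1.934

With a 0.00008° grid the true value lies within half a step, ±0.00008°/2 = ±4e-05°, of the stored one.
Error at 9° = 4e-05° × 111320 × cos 9° ≈ 4.4528 × 0.9877 = 4.398 m.
Error at 59.29° = 4e-05° × 111320 × cos 59.29° ≈ 4.4528 × 0.5107 = 2.274 m.
Ratio: 4.398 / 2.274 = cos 9° / cos 59.29° ≈ 1.9340.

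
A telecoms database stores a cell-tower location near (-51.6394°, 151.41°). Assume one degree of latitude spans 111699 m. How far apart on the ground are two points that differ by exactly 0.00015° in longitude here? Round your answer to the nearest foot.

34 feet

One degree of longitude here spans 111699 × cos 51.6394° = 111699 × 0.6206 ≈ 69321.4 m; 0.00015° of that is 10.3982 m.
In feet: 10.3982 m ÷ 0.3048 ≈ 34.115 ft.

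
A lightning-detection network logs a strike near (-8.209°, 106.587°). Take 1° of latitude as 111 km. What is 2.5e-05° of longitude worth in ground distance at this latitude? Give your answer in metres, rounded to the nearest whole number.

3 metres

2.5e-05° of longitude at 8.209° is 2.5e-05 × 111000 × cos 8.209° ≈ 2.5e-05 × 109863 = 2.74657 m.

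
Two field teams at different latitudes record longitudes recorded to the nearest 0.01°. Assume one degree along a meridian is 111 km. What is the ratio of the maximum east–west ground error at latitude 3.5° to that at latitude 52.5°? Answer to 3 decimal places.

Rounding to 2 decimal places leaves the longitude within ±0.005° of the true value.
Error at 3.5° = 0.005° × 111000 × cos 3.5° ≈ 555 × 0.9981 = 553.96 m.
At 52.5°: 0.005° × 111000 × cos 52.5° = 0.005 × 111000 × 0.6088 ≈ 337.86 m.
Ratio: 553.96 / 337.86 = cos 3.5° / cos 52.5° ≈ 1.6396.

1.640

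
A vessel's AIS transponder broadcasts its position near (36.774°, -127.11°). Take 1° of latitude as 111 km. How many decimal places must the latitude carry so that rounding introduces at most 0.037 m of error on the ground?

7 decimal places

One degree of latitude covers 111000 m.
N decimal places → at most half a unit in the last place, 0.5 × 10⁻ᴺ° = 111000/2 × 10⁻ᴺ m.
Need 0.5 × 111000 × 10⁻ᴺ ≤ 0.037 → 10⁻ᴺ ≤ 6.667e-07, so N ≥ 6.18.
At 6 places the error can reach 0.0555 m, but 7 places keeps it to 0.00555 m.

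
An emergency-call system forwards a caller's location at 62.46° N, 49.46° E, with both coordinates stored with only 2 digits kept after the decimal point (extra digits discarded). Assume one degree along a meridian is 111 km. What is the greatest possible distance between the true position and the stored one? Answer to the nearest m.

Truncating at 2 decimal places can drop up to a full unit in the last place, so each coordinate may be off by as much as 0.01°.
North–south component: 0.01° × 111000 = 1110 m.
East–west component at 62.46°: 0.01° × 111000 × cos 62.46° ≈ 0.01 × 51322.8 ≈ 513.228 m.
Worst case both components are at the extreme and orthogonal: √(1110² + 513.228²) ≈ 1222.91 m.

1223 m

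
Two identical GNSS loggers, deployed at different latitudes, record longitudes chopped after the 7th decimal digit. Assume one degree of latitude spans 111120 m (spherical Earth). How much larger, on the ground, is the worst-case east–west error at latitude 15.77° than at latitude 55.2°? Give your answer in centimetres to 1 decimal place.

Truncating at 7 decimal places can drop up to a full unit in the last place, so the longitude may be off by as much as 1e-07°.
At 15.77°: 1e-07° × 111120 × cos 15.77° = 1e-07 × 111120 × 0.9624 ≈ 0.010694 m.
Error at 55.2° = 1e-07° × 111120 × cos 55.2° ≈ 0.011112 × 0.5707 = 0.0063418 m.
So the lower-latitude error exceeds the higher by 0.010694 − 0.0063418 = 0.004352 m.
That is 0.00435198 m = 0.4352 cm.

0.4 centimetres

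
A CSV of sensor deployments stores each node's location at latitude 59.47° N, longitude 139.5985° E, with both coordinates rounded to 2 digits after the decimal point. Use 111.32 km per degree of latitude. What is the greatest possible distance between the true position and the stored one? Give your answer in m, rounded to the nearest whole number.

624 m

Rounding to 2 decimal places leaves each coordinate within ±0.005° of the true value.
North–south component: 0.005° × 111320 = 556.6 m.
Longitude error → 0.005 × 111320 × cos 59.47° = 0.005 × 111320 × 0.5080 ≈ 282.747 m.
The two errors are perpendicular, so the maximum displacement is √(556.6² + 282.747²) ≈ 624.299 m.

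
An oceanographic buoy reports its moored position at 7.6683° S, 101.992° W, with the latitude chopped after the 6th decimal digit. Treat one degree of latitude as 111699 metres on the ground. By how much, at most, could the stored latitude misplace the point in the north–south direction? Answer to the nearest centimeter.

Truncating at 6 decimal places can drop up to a full unit in the last place, so the latitude may be off by as much as 1e-06°.
North–south distance: 1e-06° × 111699 m/° = 0.111699 m.
That is 0.111699 m = 11.17 cm.

11 centimeters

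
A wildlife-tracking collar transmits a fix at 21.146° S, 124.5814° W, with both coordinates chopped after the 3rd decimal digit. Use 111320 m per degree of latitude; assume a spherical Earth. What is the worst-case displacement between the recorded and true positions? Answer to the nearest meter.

152 meters

Truncating at 3 decimal places can drop up to a full unit in the last place, so each coordinate may be off by as much as 0.001°.
North–south component: 0.001° × 111320 = 111.32 m.
Longitude error → 0.001 × 111320 × cos 21.146° = 0.001 × 111320 × 0.9327 ≈ 103.824 m.
Combining orthogonally: (111.32² + 103.824²)^½ ≈ 152.222 m.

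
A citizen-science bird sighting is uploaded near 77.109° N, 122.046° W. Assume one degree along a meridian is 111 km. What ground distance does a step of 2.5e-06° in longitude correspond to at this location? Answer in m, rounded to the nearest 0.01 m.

0.06 m

2.5e-06° of longitude at 77.109° is 2.5e-06 × 111000 × cos 77.109° ≈ 2.5e-06 × 24763.8 = 0.0619094 m.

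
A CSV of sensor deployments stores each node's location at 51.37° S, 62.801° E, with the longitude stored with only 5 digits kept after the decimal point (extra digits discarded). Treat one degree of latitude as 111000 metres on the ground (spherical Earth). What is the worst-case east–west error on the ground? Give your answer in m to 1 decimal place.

0.7 m

Truncating at 5 decimal places can drop up to a full unit in the last place, so the longitude may be off by as much as 1e-05°.
At latitude 51.37° a degree of longitude spans 111000 m × cos 51.37° = 111000 × 0.6243 ≈ 69296 m.
Maximum E–W displacement: 1e-05 × 69296 = 0.69296 m.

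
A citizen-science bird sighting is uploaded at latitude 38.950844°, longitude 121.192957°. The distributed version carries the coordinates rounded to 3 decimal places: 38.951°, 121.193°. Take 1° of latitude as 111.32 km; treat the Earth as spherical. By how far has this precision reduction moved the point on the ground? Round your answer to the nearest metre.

18 metres

The latitude changed by -0.000156° and the longitude by -0.000043°.
North–south shift: -0.000156 × 111320 = -17.3659 m.
East–west at this latitude: -0.000043° × 111320 × cos 38.951° ≈ -0.000043 × 86571.8 = -3.72259 m.
Distance: √(17.3659² + 3.72259²) ≈ 17.7604 m.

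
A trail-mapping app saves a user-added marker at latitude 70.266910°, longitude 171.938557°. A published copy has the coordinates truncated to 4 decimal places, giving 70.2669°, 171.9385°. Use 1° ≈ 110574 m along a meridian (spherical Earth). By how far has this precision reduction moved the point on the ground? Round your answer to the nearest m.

Δlat = 70.266910 − 70.2669 = +0.000010°; Δlon = 171.938557 − 171.9385 = +0.000057°.
N–S: 0.000010° × 110574 m/° = 1.10574 m.
East–west at this latitude: 0.000057° × 110574 × cos 70.2669° ≈ 0.000057 × 37334.1 = 2.12804 m.
Combined displacement = (1.10574² + 2.12804²)^½ ≈ 2.39817 m.

2 m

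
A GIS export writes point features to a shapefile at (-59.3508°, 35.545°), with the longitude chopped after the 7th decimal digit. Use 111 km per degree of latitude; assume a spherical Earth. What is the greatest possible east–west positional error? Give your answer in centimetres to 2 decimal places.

0.57 centimetres

Truncating at 7 decimal places can drop up to a full unit in the last place, so the longitude may be off by as much as 1e-07°.
Parallels shrink by cos φ, so at 59.3508° a degree of longitude is 111000 × 0.5098 ≈ 56585.6 m.
East–west error: 1e-07° × 56585.6 m/° ≈ 0.00565856 m.
That is 0.00565856 m = 0.56586 cm.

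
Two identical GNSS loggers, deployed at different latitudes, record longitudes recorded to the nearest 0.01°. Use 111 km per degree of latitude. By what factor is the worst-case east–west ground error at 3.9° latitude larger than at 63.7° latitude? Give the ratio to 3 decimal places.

2.252

Rounding to 2 decimal places leaves the longitude within ±0.005° of the true value.
At 3.9°: 0.005° × 111000 × cos 3.9° = 0.005 × 111000 × 0.9977 ≈ 553.71 m.
Error at 63.7° = 0.005° × 111000 × cos 63.7° ≈ 555 × 0.4431 = 245.9 m.
Ratio: 553.71 / 245.9 = cos 3.9° / cos 63.7° ≈ 2.2517.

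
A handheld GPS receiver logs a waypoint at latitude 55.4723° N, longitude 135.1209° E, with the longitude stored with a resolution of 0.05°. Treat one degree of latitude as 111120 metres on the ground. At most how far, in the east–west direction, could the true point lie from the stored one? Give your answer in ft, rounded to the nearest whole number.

With a 0.05° grid the true value lies within half a step, ±0.05°/2 = ±0.025°, of the stored one.
At latitude 55.4723° a degree of longitude spans 111120 m × cos 55.4723° = 111120 × 0.5668 ≈ 62983.3 m.
Maximum E–W displacement: 0.025 × 62983.3 = 1574.58 m.
In feet: 1574.58 m ÷ 0.3048 ≈ 5166 ft.

5166 ft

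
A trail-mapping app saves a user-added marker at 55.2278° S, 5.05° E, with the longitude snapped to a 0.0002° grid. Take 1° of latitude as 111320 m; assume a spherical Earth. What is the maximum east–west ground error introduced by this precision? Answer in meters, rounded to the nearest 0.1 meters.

With a 0.0002° grid the true value lies within half a step, ±0.0002°/2 = ±0.0001°, of the stored one.
Parallels shrink by cos φ, so at 55.2278° a degree of longitude is 111320 × 0.5703 ≈ 63487.5 m.
Maximum E–W displacement: 0.0001 × 63487.5 = 6.34875 m.

6.3 meters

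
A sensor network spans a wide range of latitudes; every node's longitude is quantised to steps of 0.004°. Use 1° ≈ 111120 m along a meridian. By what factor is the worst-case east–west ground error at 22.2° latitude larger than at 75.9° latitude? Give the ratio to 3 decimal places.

3.801

With a 0.004° grid the true value lies within half a step, ±0.004°/2 = ±0.002°, of the stored one.
Error at 22.2° = 0.002° × 111120 × cos 22.2° ≈ 222.24 × 0.9259 = 205.77 m.
At 75.9°: 0.002° × 111120 × cos 75.9° = 0.002 × 111120 × 0.2436 ≈ 54.141 m.
The ratio reduces to cos 22.2° / cos 75.9° = 0.9259/0.2436 ≈ 3.8005.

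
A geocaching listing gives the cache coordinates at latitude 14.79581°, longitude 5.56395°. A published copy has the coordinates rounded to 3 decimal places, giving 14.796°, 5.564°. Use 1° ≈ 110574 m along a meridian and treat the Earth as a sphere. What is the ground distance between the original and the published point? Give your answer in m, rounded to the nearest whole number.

22 m

Δlat = 14.79581 − 14.796 = -0.00019°; Δlon = 5.56395 − 5.564 = -0.00005°.
N–S: -0.00019° × 110574 m/° = -21.0091 m.
East–west at this latitude: -0.00005° × 110574 × cos 14.796° ≈ -0.00005 × 106908 = -5.34538 m.
Hypotenuse of the two orthogonal shifts: √(21.0091² + 5.34538²) = 21.6784 m.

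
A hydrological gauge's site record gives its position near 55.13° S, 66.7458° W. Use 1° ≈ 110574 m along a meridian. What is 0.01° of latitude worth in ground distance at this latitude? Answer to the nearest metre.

1106 metres

0.01° × 110574 m/° = 1105.74 m.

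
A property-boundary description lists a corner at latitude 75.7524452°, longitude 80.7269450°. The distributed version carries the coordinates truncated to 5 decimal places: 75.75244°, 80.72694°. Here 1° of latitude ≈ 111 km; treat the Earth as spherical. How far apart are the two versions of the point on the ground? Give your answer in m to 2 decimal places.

The latitude changed by +0.0000052° and the longitude by +0.0000050°.
N–S: 0.0000052° × 111000 m/° = 0.5772 m.
East–west at this latitude: 0.0000050° × 111000 × cos 75.7524° ≈ 0.0000050 × 27318.4 = 0.136592 m.
Distance: √(0.5772² + 0.136592²) ≈ 0.593142 m.

0.59 m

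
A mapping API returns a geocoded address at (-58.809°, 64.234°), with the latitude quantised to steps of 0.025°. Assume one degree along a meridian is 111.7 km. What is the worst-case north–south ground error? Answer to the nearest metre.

With a 0.025° grid the true value lies within half a step, ±0.025°/2 = ±0.0125°, of the stored one.
Along the meridian that is 0.0125° × 111700 m/° = 1396.25 m.

1396 metres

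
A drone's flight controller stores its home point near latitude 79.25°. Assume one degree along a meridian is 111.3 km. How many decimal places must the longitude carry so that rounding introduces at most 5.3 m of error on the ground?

4

At 79.25° one degree of longitude covers 111300 × cos 79.25° ≈ 111300 × 0.1865 ≈ 20760.1 m.
With N decimal places the half-ulp bound is 0.5·10⁻ᴺ°, or 0.5·10⁻ᴺ × 20760.1 m on the ground.
Setting 10380.1 × 10⁻ᴺ ≤ 5.3 gives 10ᴺ ≥ 1959, i.e. N ≥ 3.29.
At 3 places the error can reach 10.4 m, but 4 places keeps it to 1.04 m.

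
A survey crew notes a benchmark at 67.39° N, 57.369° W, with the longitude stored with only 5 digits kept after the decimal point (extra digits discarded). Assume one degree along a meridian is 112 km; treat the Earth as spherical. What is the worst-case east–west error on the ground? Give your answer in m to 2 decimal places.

0.43 m

Truncating at 5 decimal places can drop up to a full unit in the last place, so the longitude may be off by as much as 1e-05°.
One degree of longitude at 67.39° is 112000 × cos 67.39° ≈ 112000 × 0.3845 = 43059.1 m.
East–west error: 1e-05° × 43059.1 m/° ≈ 0.430591 m.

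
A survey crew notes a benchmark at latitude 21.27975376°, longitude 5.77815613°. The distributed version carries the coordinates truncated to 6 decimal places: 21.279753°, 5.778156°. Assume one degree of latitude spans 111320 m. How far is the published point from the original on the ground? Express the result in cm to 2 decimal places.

Δlat = 21.27975376 − 21.279753 = +0.00000076°; Δlon = 5.77815613 − 5.778156 = +0.00000013°.
N–S: 0.00000076° × 111320 m/° = 0.0846032 m.
East–west at this latitude: 0.00000013° × 111320 × cos 21.2798° ≈ 0.00000013 × 103730 = 0.0134849 m.
Hypotenuse of the two orthogonal shifts: √(0.0846032² + 0.0134849²) = 0.0856711 m.
That is 0.0856711 m = 8.5671 cm.

8.57 cm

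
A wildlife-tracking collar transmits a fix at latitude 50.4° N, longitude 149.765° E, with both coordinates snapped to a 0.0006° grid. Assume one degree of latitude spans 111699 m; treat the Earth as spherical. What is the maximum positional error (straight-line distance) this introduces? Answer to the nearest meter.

40 meters

With a 0.0006° grid the true value lies within half a step, ±0.0006°/2 = ±0.0003°, of the stored one.
N–S: 0.0003° × 111699 m/° = 33.5097 m.
Longitude error → 0.0003 × 111699 × cos 50.4° = 0.0003 × 111699 × 0.6374 ≈ 21.3599 m.
Worst case both components are at the extreme and orthogonal: √(33.5097² + 21.3599²) ≈ 39.7385 m.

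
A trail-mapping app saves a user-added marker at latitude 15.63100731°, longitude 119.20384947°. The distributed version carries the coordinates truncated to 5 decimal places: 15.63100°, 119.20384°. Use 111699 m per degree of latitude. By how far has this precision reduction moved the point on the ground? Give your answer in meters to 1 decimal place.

1.3 meters

The latitude changed by +0.00000731° and the longitude by +0.00000947°.
North–south shift: 0.00000731 × 111699 = 0.81652 m.
East–west at this latitude: 0.00000947° × 111699 × cos 15.631° ≈ 0.00000947 × 107568 = 1.01867 m.
Distance: √(0.81652² + 1.01867²) ≈ 1.30552 m.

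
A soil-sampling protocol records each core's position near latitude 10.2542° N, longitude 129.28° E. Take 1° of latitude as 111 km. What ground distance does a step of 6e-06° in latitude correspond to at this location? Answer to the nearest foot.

2 feet

Along a meridian 6e-06° is 6e-06 × 111000 = 0.666 m.
In feet: 0.666 m ÷ 0.3048 ≈ 2.185 ft.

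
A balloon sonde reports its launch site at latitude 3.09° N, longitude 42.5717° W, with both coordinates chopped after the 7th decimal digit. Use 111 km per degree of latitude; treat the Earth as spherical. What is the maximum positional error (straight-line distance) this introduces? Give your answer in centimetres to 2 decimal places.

1.57 centimetres

Truncating at 7 decimal places can drop up to a full unit in the last place, so each coordinate may be off by as much as 1e-07°.
Latitude error → 1e-07 × 111000 = 0.0111 m along the meridian.
E–W at 3.09°: 1e-07° × 111000 × cos 3.09° = 1e-07 × 111000 × 0.9985 ≈ 0.0110839 m.
Combining orthogonally: (0.0111² + 0.0110839²)^½ ≈ 0.0156864 m.
That is 0.0156864 m = 1.5686 cm.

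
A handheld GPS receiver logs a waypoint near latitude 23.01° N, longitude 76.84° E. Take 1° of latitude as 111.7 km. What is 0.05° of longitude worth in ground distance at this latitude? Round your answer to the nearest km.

5 km

One degree of longitude here spans 111700 × cos 23.01° = 111700 × 0.9204 ≈ 102813 m; 0.05° of that is 5140.64 m.
That is 5140.64 m = 5.1406 km.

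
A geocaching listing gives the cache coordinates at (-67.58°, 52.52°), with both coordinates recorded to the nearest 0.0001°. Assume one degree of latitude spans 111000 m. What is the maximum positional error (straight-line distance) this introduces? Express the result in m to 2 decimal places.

Rounding to 4 decimal places leaves each coordinate within ±5e-05° of the true value.
North–south component: 5e-05° × 111000 = 5.55 m.
E–W at 67.58°: 5e-05° × 111000 × cos 67.58° = 5e-05 × 111000 × 0.3814 ≈ 2.11673 m.
The two errors are perpendicular, so the maximum displacement is √(5.55² + 2.11673²) ≈ 5.93995 m.

5.94 m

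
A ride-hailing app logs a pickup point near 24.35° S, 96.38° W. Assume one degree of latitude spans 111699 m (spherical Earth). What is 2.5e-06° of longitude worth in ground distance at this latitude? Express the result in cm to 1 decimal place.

One degree of longitude here spans 111699 × cos 24.35° = 111699 × 0.9110 ≈ 101763 m; 2.5e-06° of that is 0.254407 m.
That is 0.254407 m = 25.441 cm.

25.4 cm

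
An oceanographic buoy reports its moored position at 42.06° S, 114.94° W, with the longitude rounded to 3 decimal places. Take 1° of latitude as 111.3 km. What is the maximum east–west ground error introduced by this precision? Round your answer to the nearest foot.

Rounding to 3 decimal places leaves the longitude within ±0.0005° of the true value.
At latitude 42.06° a degree of longitude spans 111300 m × cos 42.06° = 111300 × 0.7424 ≈ 82634 m.
East–west error: 0.0005° × 82634 m/° ≈ 41.317 m.
Converting: 41.317 m × 3.2808 ft/m ≈ 135.55 ft.

136 feet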